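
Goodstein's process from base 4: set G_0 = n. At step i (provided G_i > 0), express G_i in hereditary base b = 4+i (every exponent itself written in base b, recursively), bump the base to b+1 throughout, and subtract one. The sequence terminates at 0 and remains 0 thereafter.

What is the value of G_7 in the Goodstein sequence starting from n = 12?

19

[0] 12 ≡ 3·4 (base 4). Lift 5: 15. −1: 14.
[1] 14 ≡ 2·5 + 4 (base 5). Lift 6: 16. −1: 15.
[2] 15 ≡ 2·6 + 3 (base 6). Lift 7: 17. −1: 16.
[3] 16 ≡ 2·7 + 2 (base 7). Lift 8: 18. −1: 17.
[4] 17 ≡ 2·8 + 1 (base 8). Lift 9: 19. −1: 18.
[5] 18 ≡ 2·9 (base 9). Lift 10: 20. −1: 19.
[6] 19 ≡ 10 + 9 (base 10). Lift 11: 20. −1: 19.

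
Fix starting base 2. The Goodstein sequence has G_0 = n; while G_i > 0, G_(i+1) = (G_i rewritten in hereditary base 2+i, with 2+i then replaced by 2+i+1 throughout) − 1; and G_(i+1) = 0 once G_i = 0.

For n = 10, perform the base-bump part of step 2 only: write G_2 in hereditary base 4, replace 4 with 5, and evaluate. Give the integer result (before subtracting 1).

15626

step 0: 10 = 2^(2 + 1) + 2; sub 3 for 2: 3^(3 + 1) + 3; = 84; G_1 = 84−1 = 83
step 1: 83 = 3^(3 + 1) + 2; sub 4 for 3: 4^(4 + 1) + 2; = 1026; G_2 = 1026−1 = 1025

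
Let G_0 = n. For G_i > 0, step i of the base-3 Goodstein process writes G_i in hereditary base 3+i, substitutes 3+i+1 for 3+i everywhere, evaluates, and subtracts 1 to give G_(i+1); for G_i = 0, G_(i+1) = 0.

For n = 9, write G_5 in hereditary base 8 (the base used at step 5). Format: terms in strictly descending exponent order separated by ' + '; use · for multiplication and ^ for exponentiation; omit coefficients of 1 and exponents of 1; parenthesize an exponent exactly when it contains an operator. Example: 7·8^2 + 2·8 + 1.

2·8 + 7

G_0=9  [base 3] 3^2  →[3↦4]→  4^2 = 16  −1 ⇒ G_1=15
G_1=15  [base 4] 3·4 + 3  →[4↦5]→  3·5 + 3 = 18  −1 ⇒ G_2=17
G_2=17  [base 5] 3·5 + 2  →[5↦6]→  3·6 + 2 = 20  −1 ⇒ G_3=19
G_3=19  [base 6] 3·6 + 1  →[6↦7]→  3·7 + 1 = 22  −1 ⇒ G_4=21
G_4=21  [base 7] 3·7  →[7↦8]→  3·8 = 24  −1 ⇒ G_5=23
G_5=23  [base 8] 2·8 + 7  →[8↦9]→  2·9 + 7 = 25  −1 ⇒ G_6=24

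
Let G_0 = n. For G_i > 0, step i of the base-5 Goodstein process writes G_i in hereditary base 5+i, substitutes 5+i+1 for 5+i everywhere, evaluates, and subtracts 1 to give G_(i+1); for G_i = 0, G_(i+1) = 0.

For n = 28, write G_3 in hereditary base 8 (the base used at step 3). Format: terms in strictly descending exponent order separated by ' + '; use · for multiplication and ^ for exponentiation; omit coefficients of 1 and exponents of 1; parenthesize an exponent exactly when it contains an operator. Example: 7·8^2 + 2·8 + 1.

G_0 = 28. HB_5(28) = 5^2 + 3. Bump = 39. G_1 = 38.
G_1 = 38. HB_6(38) = 6^2 + 2. Bump = 51. G_2 = 50.
G_2 = 50. HB_7(50) = 7^2 + 1. Bump = 65. G_3 = 64.
G_3 = 64. HB_8(64) = 8^2. Bump = 81. G_4 = 80.

8^2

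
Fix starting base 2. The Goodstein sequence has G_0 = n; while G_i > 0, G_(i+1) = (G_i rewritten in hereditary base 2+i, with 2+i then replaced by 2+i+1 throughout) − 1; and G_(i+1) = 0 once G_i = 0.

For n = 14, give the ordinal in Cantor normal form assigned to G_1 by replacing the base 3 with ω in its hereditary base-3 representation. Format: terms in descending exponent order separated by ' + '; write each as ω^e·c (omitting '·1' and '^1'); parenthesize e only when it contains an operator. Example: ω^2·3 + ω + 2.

(0) 14|_2 = 2^(2 + 1) + 2^2 + 2 ↦ 3^(3 + 1) + 3^3 + 3|_3 = 111 ⇒ 110
(1) 110|_3 = 3^(3 + 1) + 3^3 + 2 ↦ 4^(4 + 1) + 4^4 + 2|_4 = 1282 ⇒ 1281

ω^(ω + 1) + ω^ω + 2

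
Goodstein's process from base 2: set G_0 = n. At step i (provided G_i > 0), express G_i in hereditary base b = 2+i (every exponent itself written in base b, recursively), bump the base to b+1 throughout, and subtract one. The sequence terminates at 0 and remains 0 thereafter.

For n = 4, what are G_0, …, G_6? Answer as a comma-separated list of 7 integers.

4 —HB2→ 2^2 —bump→ 3^3 = 27 —(−1)→ 26
26 —HB3→ 2·3^2 + 2·3 + 2 —bump→ 2·4^2 + 2·4 + 2 = 42 —(−1)→ 41
41 —HB4→ 2·4^2 + 2·4 + 1 —bump→ 2·5^2 + 2·5 + 1 = 61 —(−1)→ 60
60 —HB5→ 2·5^2 + 2·5 —bump→ 2·6^2 + 2·6 = 84 —(−1)→ 83
83 —HB6→ 2·6^2 + 6 + 5 —bump→ 2·7^2 + 7 + 5 = 110 —(−1)→ 109
109 —HB7→ 2·7^2 + 7 + 4 —bump→ 2·8^2 + 8 + 4 = 140 —(−1)→ 139

4, 26, 41, 60, 83, 109, 139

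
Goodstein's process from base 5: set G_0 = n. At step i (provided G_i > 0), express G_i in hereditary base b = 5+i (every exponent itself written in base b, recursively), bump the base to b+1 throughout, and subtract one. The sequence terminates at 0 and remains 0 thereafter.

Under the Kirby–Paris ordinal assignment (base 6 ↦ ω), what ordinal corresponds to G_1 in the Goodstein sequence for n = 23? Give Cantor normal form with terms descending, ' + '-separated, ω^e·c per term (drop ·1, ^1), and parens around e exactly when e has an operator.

step 0: 23 = 4·5 + 3; sub 6 for 5: 4·6 + 3; = 27; G_1 = 27−1 = 26
step 1: 26 = 4·6 + 2; sub 7 for 6: 4·7 + 2; = 30; G_2 = 30−1 = 29

ω·4 + 2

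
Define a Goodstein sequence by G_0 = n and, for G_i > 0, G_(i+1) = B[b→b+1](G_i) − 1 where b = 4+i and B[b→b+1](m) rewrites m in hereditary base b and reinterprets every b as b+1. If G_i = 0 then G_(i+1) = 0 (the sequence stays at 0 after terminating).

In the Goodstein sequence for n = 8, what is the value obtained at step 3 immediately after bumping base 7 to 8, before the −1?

8 —HB4→ 2·4 —bump→ 2·5 = 10 —(−1)→ 9
9 —HB5→ 5 + 4 —bump→ 6 + 4 = 10 —(−1)→ 9
9 —HB6→ 6 + 3 —bump→ 7 + 3 = 10 —(−1)→ 9
9 —HB7→ 7 + 2 —bump→ 8 + 2 = 10 —(−1)→ 9

10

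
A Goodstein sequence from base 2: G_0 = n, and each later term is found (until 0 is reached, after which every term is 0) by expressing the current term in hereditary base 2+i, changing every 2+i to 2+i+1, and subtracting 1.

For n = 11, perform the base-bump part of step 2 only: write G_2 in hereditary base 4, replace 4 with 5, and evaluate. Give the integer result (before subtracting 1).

15628

(0) 11|_2 = 2^(2 + 1) + 2 + 1 ↦ 3^(3 + 1) + 3 + 1|_3 = 85 ⇒ 84
(1) 84|_3 = 3^(3 + 1) + 3 ↦ 4^(4 + 1) + 4|_4 = 1028 ⇒ 1027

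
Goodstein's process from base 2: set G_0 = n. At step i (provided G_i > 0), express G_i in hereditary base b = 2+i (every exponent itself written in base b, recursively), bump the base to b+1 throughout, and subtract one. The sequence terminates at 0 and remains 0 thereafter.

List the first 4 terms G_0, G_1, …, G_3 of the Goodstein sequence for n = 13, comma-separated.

G_0=13  [base 2] 2^(2 + 1) + 2^2 + 1  →[2↦3]→  3^(3 + 1) + 3^3 + 1 = 109  −1 ⇒ G_1=108
G_1=108  [base 3] 3^(3 + 1) + 3^3  →[3↦4]→  4^(4 + 1) + 4^4 = 1280  −1 ⇒ G_2=1279
G_2=1279  [base 4] 4^(4 + 1) + 3·4^3 + 3·4^2 + 3·4 + 3  →[4↦5]→  5^(5 + 1) + 3·5^3 + 3·5^2 + 3·5 + 3 = 16093  −1 ⇒ G_3=16092

13, 108, 1279, 16092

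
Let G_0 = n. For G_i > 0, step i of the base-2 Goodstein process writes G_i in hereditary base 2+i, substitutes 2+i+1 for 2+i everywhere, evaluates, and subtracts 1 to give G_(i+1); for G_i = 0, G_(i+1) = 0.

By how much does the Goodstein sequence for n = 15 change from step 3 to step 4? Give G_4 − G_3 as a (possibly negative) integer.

G_0 = 15. HB_2(15) = 2^(2 + 1) + 2^2 + 2 + 1. Bump = 112. G_1 = 111.
G_1 = 111. HB_3(111) = 3^(3 + 1) + 3^3 + 3. Bump = 1284. G_2 = 1283.
G_2 = 1283. HB_4(1283) = 4^(4 + 1) + 4^4 + 3. Bump = 18753. G_3 = 18752.
G_3 = 18752. HB_5(18752) = 5^(5 + 1) + 5^5 + 2. Bump = 326594. G_4 = 326593.

307841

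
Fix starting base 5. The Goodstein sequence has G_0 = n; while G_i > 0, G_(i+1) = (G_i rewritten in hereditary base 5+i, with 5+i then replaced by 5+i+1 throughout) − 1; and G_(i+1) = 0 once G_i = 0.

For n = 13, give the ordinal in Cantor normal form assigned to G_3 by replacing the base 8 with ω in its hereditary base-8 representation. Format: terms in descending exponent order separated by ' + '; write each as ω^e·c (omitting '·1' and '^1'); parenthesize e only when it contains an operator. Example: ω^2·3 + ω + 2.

G_0 = 13. HB_5(13) = 2·5 + 3. Bump = 15. G_1 = 14.
G_1 = 14. HB_6(14) = 2·6 + 2. Bump = 16. G_2 = 15.
G_2 = 15. HB_7(15) = 2·7 + 1. Bump = 17. G_3 = 16.
G_3 = 16. HB_8(16) = 2·8. Bump = 18. G_4 = 17.

ω·2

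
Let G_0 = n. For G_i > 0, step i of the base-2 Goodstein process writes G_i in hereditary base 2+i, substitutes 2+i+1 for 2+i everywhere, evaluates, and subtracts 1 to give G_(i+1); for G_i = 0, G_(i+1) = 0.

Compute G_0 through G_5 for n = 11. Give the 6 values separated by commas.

11, 84, 1027, 15627, 279937, 5764801

base 2: 11 = 2^(2 + 1) + 2 + 1; at 3: 3^(3 + 1) + 3 + 1 = 85; next = 84
base 3: 84 = 3^(3 + 1) + 3; at 4: 4^(4 + 1) + 4 = 1028; next = 1027
base 4: 1027 = 4^(4 + 1) + 3; at 5: 5^(5 + 1) + 3 = 15628; next = 15627
base 5: 15627 = 5^(5 + 1) + 2; at 6: 6^(6 + 1) + 2 = 279938; next = 279937
base 6: 279937 = 6^(6 + 1) + 1; at 7: 7^(7 + 1) + 1 = 5764802; next = 5764801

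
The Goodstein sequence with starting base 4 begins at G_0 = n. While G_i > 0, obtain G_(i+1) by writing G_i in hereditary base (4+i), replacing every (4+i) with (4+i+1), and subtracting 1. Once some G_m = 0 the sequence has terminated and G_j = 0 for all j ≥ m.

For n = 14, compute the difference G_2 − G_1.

i=0: 14 = 3·4 + 2 (b=4); 4→5: 3·5 + 2 = 17; 17−1 = 16
i=1: 16 = 3·5 + 1 (b=5); 5→6: 3·6 + 1 = 19; 19−1 = 18

2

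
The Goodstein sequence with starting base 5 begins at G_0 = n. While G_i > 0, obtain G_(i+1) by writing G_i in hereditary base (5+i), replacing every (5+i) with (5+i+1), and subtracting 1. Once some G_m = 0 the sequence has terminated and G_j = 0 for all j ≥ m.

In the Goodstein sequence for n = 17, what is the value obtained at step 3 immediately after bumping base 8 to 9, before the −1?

G_0=17  [base 5] 3·5 + 2  →[5↦6]→  3·6 + 2 = 20  −1 ⇒ G_1=19
G_1=19  [base 6] 3·6 + 1  →[6↦7]→  3·7 + 1 = 22  −1 ⇒ G_2=21
G_2=21  [base 7] 3·7  →[7↦8]→  3·8 = 24  −1 ⇒ G_3=23

25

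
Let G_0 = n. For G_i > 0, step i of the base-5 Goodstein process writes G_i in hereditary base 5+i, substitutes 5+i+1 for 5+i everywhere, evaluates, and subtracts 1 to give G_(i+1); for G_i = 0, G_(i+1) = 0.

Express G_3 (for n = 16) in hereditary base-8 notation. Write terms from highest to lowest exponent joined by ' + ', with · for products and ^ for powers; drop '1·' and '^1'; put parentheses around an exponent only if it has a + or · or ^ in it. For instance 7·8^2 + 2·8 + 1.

2·8 + 5

[0] 16 ≡ 3·5 + 1 (base 5). Lift 6: 19. −1: 18.
[1] 18 ≡ 3·6 (base 6). Lift 7: 21. −1: 20.
[2] 20 ≡ 2·7 + 6 (base 7). Lift 8: 22. −1: 21.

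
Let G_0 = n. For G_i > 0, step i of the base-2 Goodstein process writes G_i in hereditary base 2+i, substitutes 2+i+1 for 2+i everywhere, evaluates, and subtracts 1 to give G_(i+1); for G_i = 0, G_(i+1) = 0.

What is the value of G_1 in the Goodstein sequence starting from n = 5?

5 —HB2→ 2^2 + 1 —bump→ 3^3 + 1 = 28 —(−1)→ 27
27 —HB3→ 3^3 —bump→ 4^4 = 256 —(−1)→ 255

27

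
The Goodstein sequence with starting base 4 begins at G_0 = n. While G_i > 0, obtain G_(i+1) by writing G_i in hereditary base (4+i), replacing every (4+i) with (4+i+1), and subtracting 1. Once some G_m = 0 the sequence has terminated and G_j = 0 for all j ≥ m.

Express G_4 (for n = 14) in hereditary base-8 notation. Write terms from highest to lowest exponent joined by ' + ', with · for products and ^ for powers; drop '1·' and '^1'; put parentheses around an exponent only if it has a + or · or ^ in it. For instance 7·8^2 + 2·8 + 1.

2·8 + 5

G_0=14  [base 4] 3·4 + 2  →[4↦5]→  3·5 + 2 = 17  −1 ⇒ G_1=16
G_1=16  [base 5] 3·5 + 1  →[5↦6]→  3·6 + 1 = 19  −1 ⇒ G_2=18
G_2=18  [base 6] 3·6  →[6↦7]→  3·7 = 21  −1 ⇒ G_3=20
G_3=20  [base 7] 2·7 + 6  →[7↦8]→  2·8 + 6 = 22  −1 ⇒ G_4=21
G_4=21  [base 8] 2·8 + 5  →[8↦9]→  2·9 + 5 = 23  −1 ⇒ G_5=22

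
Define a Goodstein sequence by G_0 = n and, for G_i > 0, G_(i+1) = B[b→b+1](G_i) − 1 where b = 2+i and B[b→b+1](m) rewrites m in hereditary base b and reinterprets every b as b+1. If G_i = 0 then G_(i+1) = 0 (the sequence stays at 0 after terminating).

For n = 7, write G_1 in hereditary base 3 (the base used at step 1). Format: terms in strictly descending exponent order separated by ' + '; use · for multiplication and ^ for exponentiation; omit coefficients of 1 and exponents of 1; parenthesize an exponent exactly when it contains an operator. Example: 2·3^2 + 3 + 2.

(0) 7|_2 = 2^2 + 2 + 1 ↦ 3^3 + 3 + 1|_3 = 31 ⇒ 30
(1) 30|_3 = 3^3 + 3 ↦ 4^4 + 4|_4 = 260 ⇒ 259

3^3 + 3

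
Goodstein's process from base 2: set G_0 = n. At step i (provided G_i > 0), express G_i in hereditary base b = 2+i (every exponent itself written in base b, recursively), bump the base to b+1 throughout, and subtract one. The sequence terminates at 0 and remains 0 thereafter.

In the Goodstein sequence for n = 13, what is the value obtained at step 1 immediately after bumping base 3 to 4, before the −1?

1280

i=0: 13 = 2^(2 + 1) + 2^2 + 1 (b=2); 2→3: 3^(3 + 1) + 3^3 + 1 = 109; 109−1 = 108
i=1: 108 = 3^(3 + 1) + 3^3 (b=3); 3→4: 4^(4 + 1) + 4^4 = 1280; 1280−1 = 1279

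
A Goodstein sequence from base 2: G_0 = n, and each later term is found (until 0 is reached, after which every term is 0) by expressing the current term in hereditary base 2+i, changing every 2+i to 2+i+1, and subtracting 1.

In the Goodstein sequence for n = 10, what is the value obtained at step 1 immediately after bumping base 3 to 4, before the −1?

1026

i=0: 10 = 2^(2 + 1) + 2 (b=2); 2→3: 3^(3 + 1) + 3 = 84; 84−1 = 83
i=1: 83 = 3^(3 + 1) + 2 (b=3); 3→4: 4^(4 + 1) + 2 = 1026; 1026−1 = 1025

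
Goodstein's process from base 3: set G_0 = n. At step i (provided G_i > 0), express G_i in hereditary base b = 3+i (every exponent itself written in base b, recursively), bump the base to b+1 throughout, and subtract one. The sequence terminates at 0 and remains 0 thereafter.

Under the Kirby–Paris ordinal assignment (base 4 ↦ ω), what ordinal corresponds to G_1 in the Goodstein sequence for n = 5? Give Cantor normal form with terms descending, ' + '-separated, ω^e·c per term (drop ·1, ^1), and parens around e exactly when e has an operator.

ω + 1

(0) 5|_3 = 3 + 2 ↦ 4 + 2|_4 = 6 ⇒ 5
(1) 5|_4 = 4 + 1 ↦ 5 + 1|_5 = 6 ⇒ 5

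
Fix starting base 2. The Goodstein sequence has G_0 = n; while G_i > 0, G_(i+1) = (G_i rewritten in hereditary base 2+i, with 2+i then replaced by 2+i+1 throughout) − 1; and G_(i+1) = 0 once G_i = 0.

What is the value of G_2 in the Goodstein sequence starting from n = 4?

41

4 —HB2→ 2^2 —bump→ 3^3 = 27 —(−1)→ 26
26 —HB3→ 2·3^2 + 2·3 + 2 —bump→ 2·4^2 + 2·4 + 2 = 42 —(−1)→ 41
41 —HB4→ 2·4^2 + 2·4 + 1 —bump→ 2·5^2 + 2·5 + 1 = 61 —(−1)→ 60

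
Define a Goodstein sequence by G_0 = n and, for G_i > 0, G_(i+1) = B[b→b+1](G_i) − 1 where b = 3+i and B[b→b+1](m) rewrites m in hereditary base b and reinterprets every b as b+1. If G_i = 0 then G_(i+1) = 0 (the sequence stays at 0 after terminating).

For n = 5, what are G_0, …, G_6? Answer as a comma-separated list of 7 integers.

(0) 5|_3 = 3 + 2 ↦ 4 + 2|_4 = 6 ⇒ 5
(1) 5|_4 = 4 + 1 ↦ 5 + 1|_5 = 6 ⇒ 5
(2) 5|_5 = 5 ↦ 6|_6 = 6 ⇒ 5
(3) 5|_6 = 5 ↦ 5|_7 = 5 ⇒ 4
(4) 4|_7 = 4 ↦ 4|_8 = 4 ⇒ 3
(5) 3|_8 = 3 ↦ 3|_9 = 3 ⇒ 2

5, 5, 5, 5, 4, 3, 2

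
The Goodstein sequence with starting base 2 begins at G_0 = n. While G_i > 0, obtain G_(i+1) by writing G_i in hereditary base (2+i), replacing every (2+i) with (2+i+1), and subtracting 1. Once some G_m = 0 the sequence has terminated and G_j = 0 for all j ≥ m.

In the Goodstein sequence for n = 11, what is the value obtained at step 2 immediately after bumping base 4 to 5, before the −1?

15628

11 —HB2→ 2^(2 + 1) + 2 + 1 —bump→ 3^(3 + 1) + 3 + 1 = 85 —(−1)→ 84
84 —HB3→ 3^(3 + 1) + 3 —bump→ 4^(4 + 1) + 4 = 1028 —(−1)→ 1027
1027 —HB4→ 4^(4 + 1) + 3 —bump→ 5^(5 + 1) + 3 = 15628 —(−1)→ 15627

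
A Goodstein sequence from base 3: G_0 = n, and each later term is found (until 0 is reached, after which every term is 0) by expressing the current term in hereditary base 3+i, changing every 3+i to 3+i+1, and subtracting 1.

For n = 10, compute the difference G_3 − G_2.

i=0: 10 = 3^2 + 1 (b=3); 3→4: 4^2 + 1 = 17; 17−1 = 16
i=1: 16 = 4^2 (b=4); 4→5: 5^2 = 25; 25−1 = 24
i=2: 24 = 4·5 + 4 (b=5); 5→6: 4·6 + 4 = 28; 28−1 = 27

3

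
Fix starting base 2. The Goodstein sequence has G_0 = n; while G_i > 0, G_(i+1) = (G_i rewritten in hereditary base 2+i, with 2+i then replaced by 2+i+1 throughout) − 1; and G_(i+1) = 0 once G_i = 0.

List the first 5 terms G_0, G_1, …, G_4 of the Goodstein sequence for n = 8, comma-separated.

8, 80, 553, 6310, 93395

i=0: 8 = 2^(2 + 1) (b=2); 2→3: 3^(3 + 1) = 81; 81−1 = 80
i=1: 80 = 2·3^3 + 2·3^2 + 2·3 + 2 (b=3); 3→4: 2·4^4 + 2·4^2 + 2·4 + 2 = 554; 554−1 = 553
i=2: 553 = 2·4^4 + 2·4^2 + 2·4 + 1 (b=4); 4→5: 2·5^5 + 2·5^2 + 2·5 + 1 = 6311; 6311−1 = 6310
i=3: 6310 = 2·5^5 + 2·5^2 + 2·5 (b=5); 5→6: 2·6^6 + 2·6^2 + 2·6 = 93396; 93396−1 = 93395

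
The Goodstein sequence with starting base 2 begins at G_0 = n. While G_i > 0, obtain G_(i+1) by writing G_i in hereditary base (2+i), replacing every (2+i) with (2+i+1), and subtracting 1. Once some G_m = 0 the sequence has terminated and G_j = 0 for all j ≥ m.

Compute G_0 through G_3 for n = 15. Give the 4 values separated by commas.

base 2: 15 = 2^(2 + 1) + 2^2 + 2 + 1; at 3: 3^(3 + 1) + 3^3 + 3 + 1 = 112; next = 111
base 3: 111 = 3^(3 + 1) + 3^3 + 3; at 4: 4^(4 + 1) + 4^4 + 4 = 1284; next = 1283
base 4: 1283 = 4^(4 + 1) + 4^4 + 3; at 5: 5^(5 + 1) + 5^5 + 3 = 18753; next = 18752

15, 111, 1283, 18752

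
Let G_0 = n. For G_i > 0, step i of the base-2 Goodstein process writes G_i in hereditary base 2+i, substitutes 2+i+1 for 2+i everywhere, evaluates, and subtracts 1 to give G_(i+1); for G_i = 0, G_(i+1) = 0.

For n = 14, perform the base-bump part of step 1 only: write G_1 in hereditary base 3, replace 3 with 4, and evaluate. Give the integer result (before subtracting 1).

1282

14 —HB2→ 2^(2 + 1) + 2^2 + 2 —bump→ 3^(3 + 1) + 3^3 + 3 = 111 —(−1)→ 110
110 —HB3→ 3^(3 + 1) + 3^3 + 2 —bump→ 4^(4 + 1) + 4^4 + 2 = 1282 —(−1)→ 1281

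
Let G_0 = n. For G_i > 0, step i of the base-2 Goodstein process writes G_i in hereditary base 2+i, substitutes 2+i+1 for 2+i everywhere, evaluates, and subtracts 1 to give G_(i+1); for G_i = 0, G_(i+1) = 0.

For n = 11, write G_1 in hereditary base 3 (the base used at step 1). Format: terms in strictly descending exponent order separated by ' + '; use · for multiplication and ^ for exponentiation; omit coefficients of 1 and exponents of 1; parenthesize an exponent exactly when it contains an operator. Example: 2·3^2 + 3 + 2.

11 —HB2→ 2^(2 + 1) + 2 + 1 —bump→ 3^(3 + 1) + 3 + 1 = 85 —(−1)→ 84
84 —HB3→ 3^(3 + 1) + 3 —bump→ 4^(4 + 1) + 4 = 1028 —(−1)→ 1027

3^(3 + 1) + 3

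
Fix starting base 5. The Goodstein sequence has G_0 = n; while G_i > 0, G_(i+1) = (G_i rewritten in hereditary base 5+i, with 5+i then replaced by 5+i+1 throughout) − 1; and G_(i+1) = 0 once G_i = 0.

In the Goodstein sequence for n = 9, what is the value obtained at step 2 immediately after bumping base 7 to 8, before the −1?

10

base 5: 9 = 5 + 4; at 6: 6 + 4 = 10; next = 9
base 6: 9 = 6 + 3; at 7: 7 + 3 = 10; next = 9
base 7: 9 = 7 + 2; at 8: 8 + 2 = 10; next = 9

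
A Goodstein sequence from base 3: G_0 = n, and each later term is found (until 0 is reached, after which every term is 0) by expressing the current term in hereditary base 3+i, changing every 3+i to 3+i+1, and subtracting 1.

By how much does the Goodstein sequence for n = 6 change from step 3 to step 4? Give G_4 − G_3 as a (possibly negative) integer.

0

G_0 = 6. HB_3(6) = 2·3. Bump = 8. G_1 = 7.
G_1 = 7. HB_4(7) = 4 + 3. Bump = 8. G_2 = 7.
G_2 = 7. HB_5(7) = 5 + 2. Bump = 8. G_3 = 7.
G_3 = 7. HB_6(7) = 6 + 1. Bump = 8. G_4 = 7.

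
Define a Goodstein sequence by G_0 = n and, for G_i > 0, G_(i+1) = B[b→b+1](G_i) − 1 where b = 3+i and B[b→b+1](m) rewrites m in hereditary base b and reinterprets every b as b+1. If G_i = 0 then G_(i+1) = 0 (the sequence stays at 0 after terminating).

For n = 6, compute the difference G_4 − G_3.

G_0 = 6. HB_3(6) = 2·3. Bump = 8. G_1 = 7.
G_1 = 7. HB_4(7) = 4 + 3. Bump = 8. G_2 = 7.
G_2 = 7. HB_5(7) = 5 + 2. Bump = 8. G_3 = 7.
G_3 = 7. HB_6(7) = 6 + 1. Bump = 8. G_4 = 7.

0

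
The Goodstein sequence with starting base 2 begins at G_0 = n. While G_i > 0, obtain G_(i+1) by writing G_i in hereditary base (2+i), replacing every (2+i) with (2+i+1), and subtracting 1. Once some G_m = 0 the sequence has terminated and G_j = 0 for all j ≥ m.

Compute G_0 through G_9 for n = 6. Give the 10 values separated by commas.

(0) 6|_2 = 2^2 + 2 ↦ 3^3 + 3|_3 = 30 ⇒ 29
(1) 29|_3 = 3^3 + 2 ↦ 4^4 + 2|_4 = 258 ⇒ 257
(2) 257|_4 = 4^4 + 1 ↦ 5^5 + 1|_5 = 3126 ⇒ 3125
(3) 3125|_5 = 5^5 ↦ 6^6|_6 = 46656 ⇒ 46655
(4) 46655|_6 = 5·6^5 + 5·6^4 + 5·6^3 + 5·6^2 + 5·6 + 5 ↦ 5·7^5 + 5·7^4 + 5·7^3 + 5·7^2 + 5·7 + 5|_7 = 98040 ⇒ 98039
(5) 98039|_7 = 5·7^5 + 5·7^4 + 5·7^3 + 5·7^2 + 5·7 + 4 ↦ 5·8^5 + 5·8^4 + 5·8^3 + 5·8^2 + 5·8 + 4|_8 = 187244 ⇒ 187243
(6) 187243|_8 = 5·8^5 + 5·8^4 + 5·8^3 + 5·8^2 + 5·8 + 3 ↦ 5·9^5 + 5·9^4 + 5·9^3 + 5·9^2 + 5·9 + 3|_9 = 332148 ⇒ 332147
(7) 332147|_9 = 5·9^5 + 5·9^4 + 5·9^3 + 5·9^2 + 5·9 + 2 ↦ 5·10^5 + 5·10^4 + 5·10^3 + 5·10^2 + 5·10 + 2|_10 = 555552 ⇒ 555551
(8) 555551|_10 = 5·10^5 + 5·10^4 + 5·10^3 + 5·10^2 + 5·10 + 1 ↦ 5·11^5 + 5·11^4 + 5·11^3 + 5·11^2 + 5·11 + 1|_11 = 885776 ⇒ 885775

6, 29, 257, 3125, 46655, 98039, 187243, 332147, 555551, 885775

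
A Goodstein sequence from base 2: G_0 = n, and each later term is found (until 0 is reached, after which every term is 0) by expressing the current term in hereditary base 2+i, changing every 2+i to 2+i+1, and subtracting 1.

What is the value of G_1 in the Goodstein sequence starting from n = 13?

108

13 —HB2→ 2^(2 + 1) + 2^2 + 1 —bump→ 3^(3 + 1) + 3^3 + 1 = 109 —(−1)→ 108
108 —HB3→ 3^(3 + 1) + 3^3 —bump→ 4^(4 + 1) + 4^4 = 1280 —(−1)→ 1279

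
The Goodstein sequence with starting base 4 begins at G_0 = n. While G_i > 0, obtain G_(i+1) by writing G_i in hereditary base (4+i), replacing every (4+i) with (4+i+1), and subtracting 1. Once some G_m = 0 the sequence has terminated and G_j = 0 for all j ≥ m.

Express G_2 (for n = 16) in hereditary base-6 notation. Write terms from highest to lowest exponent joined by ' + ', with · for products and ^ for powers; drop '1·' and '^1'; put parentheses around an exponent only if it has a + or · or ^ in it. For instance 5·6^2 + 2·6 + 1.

base 4: 16 = 4^2; at 5: 5^2 = 25; next = 24
base 5: 24 = 4·5 + 4; at 6: 4·6 + 4 = 28; next = 27
base 6: 27 = 4·6 + 3; at 7: 4·7 + 3 = 31; next = 30

4·6 + 3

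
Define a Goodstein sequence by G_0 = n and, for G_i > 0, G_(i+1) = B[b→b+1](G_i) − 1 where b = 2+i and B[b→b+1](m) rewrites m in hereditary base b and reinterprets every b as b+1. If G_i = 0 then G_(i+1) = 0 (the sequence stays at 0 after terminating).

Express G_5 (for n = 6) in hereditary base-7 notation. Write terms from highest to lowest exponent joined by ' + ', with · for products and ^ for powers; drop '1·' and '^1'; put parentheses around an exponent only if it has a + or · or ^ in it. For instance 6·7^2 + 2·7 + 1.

5·7^5 + 5·7^4 + 5·7^3 + 5·7^2 + 5·7 + 4

G_0 = 6. HB_2(6) = 2^2 + 2. Bump = 30. G_1 = 29.
G_1 = 29. HB_3(29) = 3^3 + 2. Bump = 258. G_2 = 257.
G_2 = 257. HB_4(257) = 4^4 + 1. Bump = 3126. G_3 = 3125.
G_3 = 3125. HB_5(3125) = 5^5. Bump = 46656. G_4 = 46655.
G_4 = 46655. HB_6(46655) = 5·6^5 + 5·6^4 + 5·6^3 + 5·6^2 + 5·6 + 5. Bump = 98040. G_5 = 98039.
G_5 = 98039. HB_7(98039) = 5·7^5 + 5·7^4 + 5·7^3 + 5·7^2 + 5·7 + 4. Bump = 187244. G_6 = 187243.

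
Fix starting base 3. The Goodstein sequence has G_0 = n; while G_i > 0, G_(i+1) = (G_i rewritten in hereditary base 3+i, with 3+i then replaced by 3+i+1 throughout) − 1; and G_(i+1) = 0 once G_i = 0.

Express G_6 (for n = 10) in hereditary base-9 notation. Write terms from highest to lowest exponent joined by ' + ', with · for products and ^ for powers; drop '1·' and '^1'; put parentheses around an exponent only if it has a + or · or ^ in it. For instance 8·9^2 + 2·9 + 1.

(0) 10|_3 = 3^2 + 1 ↦ 4^2 + 1|_4 = 17 ⇒ 16
(1) 16|_4 = 4^2 ↦ 5^2|_5 = 25 ⇒ 24
(2) 24|_5 = 4·5 + 4 ↦ 4·6 + 4|_6 = 28 ⇒ 27
(3) 27|_6 = 4·6 + 3 ↦ 4·7 + 3|_7 = 31 ⇒ 30
(4) 30|_7 = 4·7 + 2 ↦ 4·8 + 2|_8 = 34 ⇒ 33
(5) 33|_8 = 4·8 + 1 ↦ 4·9 + 1|_9 = 37 ⇒ 36
(6) 36|_9 = 4·9 ↦ 4·10|_10 = 40 ⇒ 39

4·9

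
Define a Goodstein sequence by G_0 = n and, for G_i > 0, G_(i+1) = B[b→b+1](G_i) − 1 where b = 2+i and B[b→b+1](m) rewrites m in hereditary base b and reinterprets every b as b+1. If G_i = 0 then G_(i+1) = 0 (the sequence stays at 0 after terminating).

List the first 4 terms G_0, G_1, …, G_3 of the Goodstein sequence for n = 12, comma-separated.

step 0: 12 = 2^(2 + 1) + 2^2; sub 3 for 2: 3^(3 + 1) + 3^3; = 108; G_1 = 108−1 = 107
step 1: 107 = 3^(3 + 1) + 2·3^2 + 2·3 + 2; sub 4 for 3: 4^(4 + 1) + 2·4^2 + 2·4 + 2; = 1066; G_2 = 1066−1 = 1065
step 2: 1065 = 4^(4 + 1) + 2·4^2 + 2·4 + 1; sub 5 for 4: 5^(5 + 1) + 2·5^2 + 2·5 + 1; = 15686; G_3 = 15686−1 = 15685

12, 107, 1065, 15685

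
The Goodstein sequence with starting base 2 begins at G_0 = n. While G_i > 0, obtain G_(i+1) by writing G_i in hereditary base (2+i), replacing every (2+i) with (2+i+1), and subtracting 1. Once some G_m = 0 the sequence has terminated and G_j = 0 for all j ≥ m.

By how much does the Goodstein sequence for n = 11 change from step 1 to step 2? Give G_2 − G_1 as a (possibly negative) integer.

943

step 0: 11 = 2^(2 + 1) + 2 + 1; sub 3 for 2: 3^(3 + 1) + 3 + 1; = 85; G_1 = 85−1 = 84
step 1: 84 = 3^(3 + 1) + 3; sub 4 for 3: 4^(4 + 1) + 4; = 1028; G_2 = 1028−1 = 1027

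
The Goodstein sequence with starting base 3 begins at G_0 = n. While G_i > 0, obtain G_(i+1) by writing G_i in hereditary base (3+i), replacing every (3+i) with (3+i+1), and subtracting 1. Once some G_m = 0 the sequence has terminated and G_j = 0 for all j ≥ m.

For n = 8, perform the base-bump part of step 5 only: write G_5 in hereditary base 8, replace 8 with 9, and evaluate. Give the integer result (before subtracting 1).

8 —HB3→ 2·3 + 2 —bump→ 2·4 + 2 = 10 —(−1)→ 9
9 —HB4→ 2·4 + 1 —bump→ 2·5 + 1 = 11 —(−1)→ 10
10 —HB5→ 2·5 —bump→ 2·6 = 12 —(−1)→ 11
11 —HB6→ 6 + 5 —bump→ 7 + 5 = 12 —(−1)→ 11
11 —HB7→ 7 + 4 —bump→ 8 + 4 = 12 —(−1)→ 11
11 —HB8→ 8 + 3 —bump→ 9 + 3 = 12 —(−1)→ 11

12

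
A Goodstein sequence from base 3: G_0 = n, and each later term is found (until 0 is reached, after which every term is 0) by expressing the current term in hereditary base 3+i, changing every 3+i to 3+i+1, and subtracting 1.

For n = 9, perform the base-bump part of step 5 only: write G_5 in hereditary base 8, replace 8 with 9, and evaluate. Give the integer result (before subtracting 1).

base 3: 9 = 3^2; at 4: 4^2 = 16; next = 15
base 4: 15 = 3·4 + 3; at 5: 3·5 + 3 = 18; next = 17
base 5: 17 = 3·5 + 2; at 6: 3·6 + 2 = 20; next = 19
base 6: 19 = 3·6 + 1; at 7: 3·7 + 1 = 22; next = 21
base 7: 21 = 3·7; at 8: 3·8 = 24; next = 23
base 8: 23 = 2·8 + 7; at 9: 2·9 + 7 = 25; next = 24

25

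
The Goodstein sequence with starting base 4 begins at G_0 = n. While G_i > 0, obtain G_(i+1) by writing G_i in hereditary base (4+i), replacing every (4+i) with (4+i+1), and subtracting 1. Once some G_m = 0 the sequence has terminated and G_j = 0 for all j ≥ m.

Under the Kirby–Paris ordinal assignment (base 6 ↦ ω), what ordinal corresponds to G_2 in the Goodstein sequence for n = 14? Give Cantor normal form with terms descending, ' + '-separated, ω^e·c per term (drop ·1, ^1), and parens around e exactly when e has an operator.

G_0=14  [base 4] 3·4 + 2  →[4↦5]→  3·5 + 2 = 17  −1 ⇒ G_1=16
G_1=16  [base 5] 3·5 + 1  →[5↦6]→  3·6 + 1 = 19  −1 ⇒ G_2=18
G_2=18  [base 6] 3·6  →[6↦7]→  3·7 = 21  −1 ⇒ G_3=20

ω·3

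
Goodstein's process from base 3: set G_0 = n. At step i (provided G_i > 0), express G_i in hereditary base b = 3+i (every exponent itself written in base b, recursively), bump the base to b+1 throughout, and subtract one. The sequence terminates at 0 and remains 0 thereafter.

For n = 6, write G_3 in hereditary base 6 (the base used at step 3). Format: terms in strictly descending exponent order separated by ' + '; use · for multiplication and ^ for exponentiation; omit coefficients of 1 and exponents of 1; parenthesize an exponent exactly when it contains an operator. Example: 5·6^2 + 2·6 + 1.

base 3: 6 = 2·3; at 4: 2·4 = 8; next = 7
base 4: 7 = 4 + 3; at 5: 5 + 3 = 8; next = 7
base 5: 7 = 5 + 2; at 6: 6 + 2 = 8; next = 7

6 + 1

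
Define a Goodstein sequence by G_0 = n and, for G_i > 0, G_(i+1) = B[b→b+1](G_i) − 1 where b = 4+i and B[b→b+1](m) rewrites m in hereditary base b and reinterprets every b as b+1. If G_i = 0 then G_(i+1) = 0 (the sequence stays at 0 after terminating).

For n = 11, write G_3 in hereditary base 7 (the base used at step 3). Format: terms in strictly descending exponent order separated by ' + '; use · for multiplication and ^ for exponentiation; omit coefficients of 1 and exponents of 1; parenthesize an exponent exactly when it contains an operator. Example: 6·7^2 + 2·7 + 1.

[0] 11 ≡ 2·4 + 3 (base 4). Lift 5: 13. −1: 12.
[1] 12 ≡ 2·5 + 2 (base 5). Lift 6: 14. −1: 13.
[2] 13 ≡ 2·6 + 1 (base 6). Lift 7: 15. −1: 14.
[3] 14 ≡ 2·7 (base 7). Lift 8: 16. −1: 15.

2·7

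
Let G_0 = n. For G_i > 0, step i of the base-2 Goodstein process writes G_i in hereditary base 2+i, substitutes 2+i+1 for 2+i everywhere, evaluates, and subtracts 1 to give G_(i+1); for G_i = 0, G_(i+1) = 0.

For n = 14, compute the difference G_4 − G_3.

307841

G_0=14  [base 2] 2^(2 + 1) + 2^2 + 2  →[2↦3]→  3^(3 + 1) + 3^3 + 3 = 111  −1 ⇒ G_1=110
G_1=110  [base 3] 3^(3 + 1) + 3^3 + 2  →[3↦4]→  4^(4 + 1) + 4^4 + 2 = 1282  −1 ⇒ G_2=1281
G_2=1281  [base 4] 4^(4 + 1) + 4^4 + 1  →[4↦5]→  5^(5 + 1) + 5^5 + 1 = 18751  −1 ⇒ G_3=18750
G_3=18750  [base 5] 5^(5 + 1) + 5^5  →[5↦6]→  6^(6 + 1) + 6^6 = 326592  −1 ⇒ G_4=326591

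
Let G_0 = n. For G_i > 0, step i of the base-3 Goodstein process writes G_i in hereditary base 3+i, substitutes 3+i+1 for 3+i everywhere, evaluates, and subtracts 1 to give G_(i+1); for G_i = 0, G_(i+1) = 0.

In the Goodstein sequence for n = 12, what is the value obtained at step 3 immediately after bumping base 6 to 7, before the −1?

50

i=0: 12 = 3^2 + 3 (b=3); 3→4: 4^2 + 4 = 20; 20−1 = 19
i=1: 19 = 4^2 + 3 (b=4); 4→5: 5^2 + 3 = 28; 28−1 = 27
i=2: 27 = 5^2 + 2 (b=5); 5→6: 6^2 + 2 = 38; 38−1 = 37
i=3: 37 = 6^2 + 1 (b=6); 6→7: 7^2 + 1 = 50; 50−1 = 49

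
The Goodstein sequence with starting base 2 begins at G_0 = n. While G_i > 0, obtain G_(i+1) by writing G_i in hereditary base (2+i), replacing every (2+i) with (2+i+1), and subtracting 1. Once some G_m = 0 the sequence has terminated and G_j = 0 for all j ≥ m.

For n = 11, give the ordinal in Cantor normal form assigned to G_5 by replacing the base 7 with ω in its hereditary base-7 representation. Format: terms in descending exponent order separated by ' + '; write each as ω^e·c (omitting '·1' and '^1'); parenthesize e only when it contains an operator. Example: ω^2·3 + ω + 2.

i=0: 11 = 2^(2 + 1) + 2 + 1 (b=2); 2→3: 3^(3 + 1) + 3 + 1 = 85; 85−1 = 84
i=1: 84 = 3^(3 + 1) + 3 (b=3); 3→4: 4^(4 + 1) + 4 = 1028; 1028−1 = 1027
i=2: 1027 = 4^(4 + 1) + 3 (b=4); 4→5: 5^(5 + 1) + 3 = 15628; 15628−1 = 15627
i=3: 15627 = 5^(5 + 1) + 2 (b=5); 5→6: 6^(6 + 1) + 2 = 279938; 279938−1 = 279937
i=4: 279937 = 6^(6 + 1) + 1 (b=6); 6→7: 7^(7 + 1) + 1 = 5764802; 5764802−1 = 5764801
i=5: 5764801 = 7^(7 + 1) (b=7); 7→8: 8^(8 + 1) = 134217728; 134217728−1 = 134217727

ω^(ω + 1)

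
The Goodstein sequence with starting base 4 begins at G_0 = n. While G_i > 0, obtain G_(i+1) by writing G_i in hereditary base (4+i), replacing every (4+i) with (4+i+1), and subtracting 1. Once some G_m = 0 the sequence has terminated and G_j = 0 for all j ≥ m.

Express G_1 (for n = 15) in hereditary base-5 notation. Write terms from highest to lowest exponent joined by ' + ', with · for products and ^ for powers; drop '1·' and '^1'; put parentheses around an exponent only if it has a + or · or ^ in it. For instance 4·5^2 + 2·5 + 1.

3·5 + 2

[0] 15 ≡ 3·4 + 3 (base 4). Lift 5: 18. −1: 17.
[1] 17 ≡ 3·5 + 2 (base 5). Lift 6: 20. −1: 19.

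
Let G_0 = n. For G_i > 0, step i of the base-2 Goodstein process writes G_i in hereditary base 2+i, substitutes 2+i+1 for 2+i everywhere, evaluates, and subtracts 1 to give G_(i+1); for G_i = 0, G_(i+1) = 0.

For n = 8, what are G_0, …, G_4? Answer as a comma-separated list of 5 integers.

8, 80, 553, 6310, 93395

[0] 8 ≡ 2^(2 + 1) (base 2). Lift 3: 81. −1: 80.
[1] 80 ≡ 2·3^3 + 2·3^2 + 2·3 + 2 (base 3). Lift 4: 554. −1: 553.
[2] 553 ≡ 2·4^4 + 2·4^2 + 2·4 + 1 (base 4). Lift 5: 6311. −1: 6310.
[3] 6310 ≡ 2·5^5 + 2·5^2 + 2·5 (base 5). Lift 6: 93396. −1: 93395.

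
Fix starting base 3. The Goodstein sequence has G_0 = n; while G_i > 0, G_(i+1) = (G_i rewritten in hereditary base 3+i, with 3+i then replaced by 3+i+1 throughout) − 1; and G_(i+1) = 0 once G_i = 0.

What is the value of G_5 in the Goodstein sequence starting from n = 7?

7 —HB3→ 2·3 + 1 —bump→ 2·4 + 1 = 9 —(−1)→ 8
8 —HB4→ 2·4 —bump→ 2·5 = 10 —(−1)→ 9
9 —HB5→ 5 + 4 —bump→ 6 + 4 = 10 —(−1)→ 9
9 —HB6→ 6 + 3 —bump→ 7 + 3 = 10 —(−1)→ 9
9 —HB7→ 7 + 2 —bump→ 8 + 2 = 10 —(−1)→ 9
9 —HB8→ 8 + 1 —bump→ 9 + 1 = 10 —(−1)→ 9

9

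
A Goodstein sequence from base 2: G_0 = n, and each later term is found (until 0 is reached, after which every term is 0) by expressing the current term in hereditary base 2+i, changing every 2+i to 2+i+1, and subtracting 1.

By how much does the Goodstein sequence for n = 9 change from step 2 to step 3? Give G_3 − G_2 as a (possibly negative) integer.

base 2: 9 = 2^(2 + 1) + 1; at 3: 3^(3 + 1) + 1 = 82; next = 81
base 3: 81 = 3^(3 + 1); at 4: 4^(4 + 1) = 1024; next = 1023
base 4: 1023 = 3·4^4 + 3·4^3 + 3·4^2 + 3·4 + 3; at 5: 3·5^5 + 3·5^3 + 3·5^2 + 3·5 + 3 = 9843; next = 9842

8819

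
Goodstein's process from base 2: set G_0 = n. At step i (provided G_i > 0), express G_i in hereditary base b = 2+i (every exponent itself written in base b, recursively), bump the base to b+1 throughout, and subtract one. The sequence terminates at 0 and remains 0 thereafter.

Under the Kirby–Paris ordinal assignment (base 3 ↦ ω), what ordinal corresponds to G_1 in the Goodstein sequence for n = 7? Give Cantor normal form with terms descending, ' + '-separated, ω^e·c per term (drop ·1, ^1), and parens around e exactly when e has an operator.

ω^ω + ω

G_0 = 7. HB_2(7) = 2^2 + 2 + 1. Bump = 31. G_1 = 30.
G_1 = 30. HB_3(30) = 3^3 + 3. Bump = 260. G_2 = 259.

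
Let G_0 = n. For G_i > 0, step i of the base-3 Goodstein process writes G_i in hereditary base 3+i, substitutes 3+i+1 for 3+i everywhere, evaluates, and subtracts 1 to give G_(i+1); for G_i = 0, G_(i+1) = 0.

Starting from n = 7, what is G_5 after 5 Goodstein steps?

9

G_0 = 7. HB_3(7) = 2·3 + 1. Bump = 9. G_1 = 8.
G_1 = 8. HB_4(8) = 2·4. Bump = 10. G_2 = 9.
G_2 = 9. HB_5(9) = 5 + 4. Bump = 10. G_3 = 9.
G_3 = 9. HB_6(9) = 6 + 3. Bump = 10. G_4 = 9.
G_4 = 9. HB_7(9) = 7 + 2. Bump = 10. G_5 = 9.
G_5 = 9. HB_8(9) = 8 + 1. Bump = 10. G_6 = 9.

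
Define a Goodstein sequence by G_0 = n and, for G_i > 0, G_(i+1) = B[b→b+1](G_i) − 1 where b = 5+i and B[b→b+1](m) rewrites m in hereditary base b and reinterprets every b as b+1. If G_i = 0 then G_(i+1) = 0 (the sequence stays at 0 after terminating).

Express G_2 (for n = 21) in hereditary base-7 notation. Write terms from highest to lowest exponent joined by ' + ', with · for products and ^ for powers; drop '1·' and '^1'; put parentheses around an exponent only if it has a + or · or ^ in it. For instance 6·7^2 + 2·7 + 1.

(0) 21|_5 = 4·5 + 1 ↦ 4·6 + 1|_6 = 25 ⇒ 24
(1) 24|_6 = 4·6 ↦ 4·7|_7 = 28 ⇒ 27

3·7 + 6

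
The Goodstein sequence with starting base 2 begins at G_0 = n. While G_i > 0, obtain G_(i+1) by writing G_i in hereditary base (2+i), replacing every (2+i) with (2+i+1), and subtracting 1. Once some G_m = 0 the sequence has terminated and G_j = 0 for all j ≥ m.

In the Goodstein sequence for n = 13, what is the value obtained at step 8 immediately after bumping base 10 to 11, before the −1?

3138428381104

base 2: 13 = 2^(2 + 1) + 2^2 + 1; at 3: 3^(3 + 1) + 3^3 + 1 = 109; next = 108
base 3: 108 = 3^(3 + 1) + 3^3; at 4: 4^(4 + 1) + 4^4 = 1280; next = 1279
base 4: 1279 = 4^(4 + 1) + 3·4^3 + 3·4^2 + 3·4 + 3; at 5: 5^(5 + 1) + 3·5^3 + 3·5^2 + 3·5 + 3 = 16093; next = 16092
base 5: 16092 = 5^(5 + 1) + 3·5^3 + 3·5^2 + 3·5 + 2; at 6: 6^(6 + 1) + 3·6^3 + 3·6^2 + 3·6 + 2 = 280712; next = 280711
base 6: 280711 = 6^(6 + 1) + 3·6^3 + 3·6^2 + 3·6 + 1; at 7: 7^(7 + 1) + 3·7^3 + 3·7^2 + 3·7 + 1 = 5765999; next = 5765998
base 7: 5765998 = 7^(7 + 1) + 3·7^3 + 3·7^2 + 3·7; at 8: 8^(8 + 1) + 3·8^3 + 3·8^2 + 3·8 = 134219480; next = 134219479
base 8: 134219479 = 8^(8 + 1) + 3·8^3 + 3·8^2 + 2·8 + 7; at 9: 9^(9 + 1) + 3·9^3 + 3·9^2 + 2·9 + 7 = 3486786856; next = 3486786855
base 9: 3486786855 = 9^(9 + 1) + 3·9^3 + 3·9^2 + 2·9 + 6; at 10: 10^(10 + 1) + 3·10^3 + 3·10^2 + 2·10 + 6 = 100000003326; next = 100000003325
base 10: 100000003325 = 10^(10 + 1) + 3·10^3 + 3·10^2 + 2·10 + 5; at 11: 11^(11 + 1) + 3·11^3 + 3·11^2 + 2·11 + 5 = 3138428381104; next = 3138428381103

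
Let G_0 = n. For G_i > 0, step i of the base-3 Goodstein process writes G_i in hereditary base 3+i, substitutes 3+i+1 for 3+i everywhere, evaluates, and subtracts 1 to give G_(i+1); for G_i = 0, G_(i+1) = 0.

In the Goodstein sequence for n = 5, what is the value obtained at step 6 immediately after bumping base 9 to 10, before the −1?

base 3: 5 = 3 + 2; at 4: 4 + 2 = 6; next = 5
base 4: 5 = 4 + 1; at 5: 5 + 1 = 6; next = 5
base 5: 5 = 5; at 6: 6 = 6; next = 5
base 6: 5 = 5; at 7: 5 = 5; next = 4
base 7: 4 = 4; at 8: 4 = 4; next = 3
base 8: 3 = 3; at 9: 3 = 3; next = 2
base 9: 2 = 2; at 10: 2 = 2; next = 1

2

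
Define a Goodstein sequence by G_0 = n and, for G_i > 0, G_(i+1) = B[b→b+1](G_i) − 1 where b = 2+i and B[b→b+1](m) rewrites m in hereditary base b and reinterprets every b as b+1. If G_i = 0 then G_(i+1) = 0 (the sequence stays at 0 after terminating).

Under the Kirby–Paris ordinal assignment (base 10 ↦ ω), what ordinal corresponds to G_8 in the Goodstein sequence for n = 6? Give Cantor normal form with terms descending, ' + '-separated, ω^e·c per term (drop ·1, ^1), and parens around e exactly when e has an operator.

ω^5·5 + ω^4·5 + ω^3·5 + ω^2·5 + ω·5 + 1

6 —HB2→ 2^2 + 2 —bump→ 3^3 + 3 = 30 —(−1)→ 29
29 —HB3→ 3^3 + 2 —bump→ 4^4 + 2 = 258 —(−1)→ 257
257 —HB4→ 4^4 + 1 —bump→ 5^5 + 1 = 3126 —(−1)→ 3125
3125 —HB5→ 5^5 —bump→ 6^6 = 46656 —(−1)→ 46655
46655 —HB6→ 5·6^5 + 5·6^4 + 5·6^3 + 5·6^2 + 5·6 + 5 —bump→ 5·7^5 + 5·7^4 + 5·7^3 + 5·7^2 + 5·7 + 5 = 98040 —(−1)→ 98039
98039 —HB7→ 5·7^5 + 5·7^4 + 5·7^3 + 5·7^2 + 5·7 + 4 —bump→ 5·8^5 + 5·8^4 + 5·8^3 + 5·8^2 + 5·8 + 4 = 187244 —(−1)→ 187243
187243 —HB8→ 5·8^5 + 5·8^4 + 5·8^3 + 5·8^2 + 5·8 + 3 —bump→ 5·9^5 + 5·9^4 + 5·9^3 + 5·9^2 + 5·9 + 3 = 332148 —(−1)→ 332147
332147 —HB9→ 5·9^5 + 5·9^4 + 5·9^3 + 5·9^2 + 5·9 + 2 —bump→ 5·10^5 + 5·10^4 + 5·10^3 + 5·10^2 + 5·10 + 2 = 555552 —(−1)→ 555551
555551 —HB10→ 5·10^5 + 5·10^4 + 5·10^3 + 5·10^2 + 5·10 + 1 —bump→ 5·11^5 + 5·11^4 + 5·11^3 + 5·11^2 + 5·11 + 1 = 885776 —(−1)→ 885775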